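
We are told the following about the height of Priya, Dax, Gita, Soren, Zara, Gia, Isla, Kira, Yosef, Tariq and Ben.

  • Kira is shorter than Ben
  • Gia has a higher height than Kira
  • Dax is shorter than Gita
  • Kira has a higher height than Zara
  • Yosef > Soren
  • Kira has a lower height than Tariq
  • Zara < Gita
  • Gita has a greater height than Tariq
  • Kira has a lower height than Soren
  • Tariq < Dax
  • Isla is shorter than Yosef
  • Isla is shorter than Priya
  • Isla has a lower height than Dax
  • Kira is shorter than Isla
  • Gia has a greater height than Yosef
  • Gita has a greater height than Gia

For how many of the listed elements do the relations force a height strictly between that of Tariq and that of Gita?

1

Chaining upward from Tariq reaches: Dax.
Chaining downward from Gita reaches: Zara, Kira, Isla, Soren, Yosef, Dax, Gia.
Strictly between Tariq and Gita are those in both lists: Dax — 1 element.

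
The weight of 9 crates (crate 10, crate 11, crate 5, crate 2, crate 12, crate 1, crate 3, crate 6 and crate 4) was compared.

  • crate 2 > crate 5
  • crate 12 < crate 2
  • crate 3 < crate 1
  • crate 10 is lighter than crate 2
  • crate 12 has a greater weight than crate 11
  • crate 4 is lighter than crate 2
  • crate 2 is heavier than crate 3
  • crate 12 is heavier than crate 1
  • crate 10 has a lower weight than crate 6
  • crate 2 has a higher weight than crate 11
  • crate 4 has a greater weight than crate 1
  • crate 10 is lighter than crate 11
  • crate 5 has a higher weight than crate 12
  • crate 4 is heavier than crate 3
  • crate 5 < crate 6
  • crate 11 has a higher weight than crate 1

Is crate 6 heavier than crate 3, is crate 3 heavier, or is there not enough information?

crate 6

Link the given pairs in sequence: crate 3 < crate 1; crate 1 < crate 11; crate 11 < crate 12; crate 12 < crate 5; crate 5 < crate 6.
Together: crate 3 < crate 1 < crate 11 < crate 12 < crate 5 < crate 6.
So crate 6 is heavier.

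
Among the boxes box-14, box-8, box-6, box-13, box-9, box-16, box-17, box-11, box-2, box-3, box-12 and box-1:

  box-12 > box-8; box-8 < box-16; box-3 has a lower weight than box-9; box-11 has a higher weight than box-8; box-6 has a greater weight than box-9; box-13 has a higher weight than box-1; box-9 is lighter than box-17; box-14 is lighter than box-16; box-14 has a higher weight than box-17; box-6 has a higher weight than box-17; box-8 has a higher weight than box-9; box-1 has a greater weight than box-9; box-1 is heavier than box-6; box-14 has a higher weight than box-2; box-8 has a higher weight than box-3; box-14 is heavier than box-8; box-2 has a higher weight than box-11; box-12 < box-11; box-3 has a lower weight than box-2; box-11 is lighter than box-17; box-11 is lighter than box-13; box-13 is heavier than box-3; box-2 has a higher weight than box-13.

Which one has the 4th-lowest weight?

box-12

Chaining the given pairs: box-3 < box-9 < box-8 < box-12 < box-11 < box-17 < box-6 < box-1 < box-13 < box-2 < box-14 < box-16.
Counting 4 from the smallest end gives box-12.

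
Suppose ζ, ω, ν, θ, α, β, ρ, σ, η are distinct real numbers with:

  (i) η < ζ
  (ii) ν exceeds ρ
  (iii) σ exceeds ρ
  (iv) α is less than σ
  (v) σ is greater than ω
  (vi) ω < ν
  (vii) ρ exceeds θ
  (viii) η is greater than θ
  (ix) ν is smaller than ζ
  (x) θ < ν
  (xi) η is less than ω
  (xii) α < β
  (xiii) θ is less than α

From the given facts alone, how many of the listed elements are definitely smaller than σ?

From σ the given relations immediately reach ρ, ω, α.
From those, θ, η — 5 in total.
Nothing else is reachable below σ; 5 in all.

5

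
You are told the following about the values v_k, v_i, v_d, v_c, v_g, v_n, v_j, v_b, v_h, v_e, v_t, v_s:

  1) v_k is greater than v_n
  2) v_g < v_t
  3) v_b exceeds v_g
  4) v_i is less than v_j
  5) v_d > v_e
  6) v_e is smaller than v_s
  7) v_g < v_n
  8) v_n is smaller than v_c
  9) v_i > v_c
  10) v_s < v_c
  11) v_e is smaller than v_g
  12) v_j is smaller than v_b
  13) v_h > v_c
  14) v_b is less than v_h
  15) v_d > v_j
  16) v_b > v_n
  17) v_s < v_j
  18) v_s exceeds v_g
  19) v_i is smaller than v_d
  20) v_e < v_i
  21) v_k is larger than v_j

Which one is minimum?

v_e

Chaining upward from v_e: directly above it, v_g, v_s, v_i, v_d; then v_n, v_c, v_j, v_b, v_t; then v_k, v_h.
That covers every other element, and nothing is given below v_e, so v_e is the minimum.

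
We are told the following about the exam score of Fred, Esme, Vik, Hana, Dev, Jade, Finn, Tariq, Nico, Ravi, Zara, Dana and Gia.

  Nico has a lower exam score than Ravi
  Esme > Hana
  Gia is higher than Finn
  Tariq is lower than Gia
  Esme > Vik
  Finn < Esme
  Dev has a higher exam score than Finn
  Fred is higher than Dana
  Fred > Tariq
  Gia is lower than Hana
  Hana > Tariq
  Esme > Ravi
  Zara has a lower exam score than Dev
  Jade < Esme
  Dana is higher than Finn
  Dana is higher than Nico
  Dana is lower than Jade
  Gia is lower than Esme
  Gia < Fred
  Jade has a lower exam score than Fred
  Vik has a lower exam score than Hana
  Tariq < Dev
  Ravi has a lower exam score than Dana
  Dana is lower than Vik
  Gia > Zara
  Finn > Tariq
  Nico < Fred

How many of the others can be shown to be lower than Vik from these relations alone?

The elements the relations force below Vik are Nico, Tariq, Finn, Ravi, Dana — no chain reaches any other.
That is 5.

5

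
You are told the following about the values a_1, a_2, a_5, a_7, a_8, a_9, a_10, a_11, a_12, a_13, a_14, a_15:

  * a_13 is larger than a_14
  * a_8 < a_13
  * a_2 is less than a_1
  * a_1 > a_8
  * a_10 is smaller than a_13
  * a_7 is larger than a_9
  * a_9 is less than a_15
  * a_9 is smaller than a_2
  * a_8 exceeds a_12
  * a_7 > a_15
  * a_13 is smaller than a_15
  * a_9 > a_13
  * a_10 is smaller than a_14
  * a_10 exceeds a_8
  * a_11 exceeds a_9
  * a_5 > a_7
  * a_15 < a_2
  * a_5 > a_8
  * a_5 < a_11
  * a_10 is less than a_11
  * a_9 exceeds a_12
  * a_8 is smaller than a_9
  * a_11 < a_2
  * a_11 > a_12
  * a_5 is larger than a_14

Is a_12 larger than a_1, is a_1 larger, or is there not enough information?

The relevant relations are a_12 < a_8; a_8 < a_13; a_13 < a_9; a_9 < a_15; a_15 < a_7; a_7 < a_5; a_5 < a_11; a_11 < a_2; a_2 < a_1.
Together: a_12 < a_8 < a_13 < a_9 < a_15 < a_7 < a_5 < a_11 < a_2 < a_1.
So a_1 is larger.

a_1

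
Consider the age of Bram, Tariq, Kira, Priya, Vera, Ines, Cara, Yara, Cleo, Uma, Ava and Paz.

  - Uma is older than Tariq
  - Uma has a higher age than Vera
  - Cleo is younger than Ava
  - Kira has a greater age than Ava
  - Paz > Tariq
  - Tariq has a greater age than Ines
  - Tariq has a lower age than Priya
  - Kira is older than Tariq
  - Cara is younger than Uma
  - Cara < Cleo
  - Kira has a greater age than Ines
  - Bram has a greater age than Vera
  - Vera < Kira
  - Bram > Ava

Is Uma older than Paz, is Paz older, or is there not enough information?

Following every chain through Uma: below Uma we get Cara, Ines, Vera, Tariq.
Paz is not reached, and no chain runs the other way from Paz to Uma.
So the given relations leave the order of Uma and Paz undetermined.

undetermined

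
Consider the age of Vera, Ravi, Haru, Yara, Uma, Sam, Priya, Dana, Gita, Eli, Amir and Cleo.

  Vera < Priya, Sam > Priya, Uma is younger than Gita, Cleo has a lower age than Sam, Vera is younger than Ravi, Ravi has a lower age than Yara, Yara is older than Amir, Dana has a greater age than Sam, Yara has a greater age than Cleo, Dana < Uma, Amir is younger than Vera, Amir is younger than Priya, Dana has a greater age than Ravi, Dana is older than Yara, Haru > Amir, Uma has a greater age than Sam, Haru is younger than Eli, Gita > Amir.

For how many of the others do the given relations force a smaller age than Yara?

From Yara the given relations immediately reach Cleo, Amir, Ravi.
From those, Vera — 4 in total.
Nothing else is reachable below Yara; 4 in all.

4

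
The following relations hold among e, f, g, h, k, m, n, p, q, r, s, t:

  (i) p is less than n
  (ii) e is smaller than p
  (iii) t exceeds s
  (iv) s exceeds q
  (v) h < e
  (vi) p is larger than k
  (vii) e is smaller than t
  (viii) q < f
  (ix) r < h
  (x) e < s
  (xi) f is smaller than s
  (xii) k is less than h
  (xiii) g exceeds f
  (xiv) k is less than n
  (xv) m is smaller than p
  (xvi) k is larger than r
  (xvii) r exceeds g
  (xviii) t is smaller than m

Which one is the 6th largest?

The consecutive relations fix a unique order: q < f < g < r < k < h < e < s < t < m < p < n.
Counting 6 from the largest end gives e.

e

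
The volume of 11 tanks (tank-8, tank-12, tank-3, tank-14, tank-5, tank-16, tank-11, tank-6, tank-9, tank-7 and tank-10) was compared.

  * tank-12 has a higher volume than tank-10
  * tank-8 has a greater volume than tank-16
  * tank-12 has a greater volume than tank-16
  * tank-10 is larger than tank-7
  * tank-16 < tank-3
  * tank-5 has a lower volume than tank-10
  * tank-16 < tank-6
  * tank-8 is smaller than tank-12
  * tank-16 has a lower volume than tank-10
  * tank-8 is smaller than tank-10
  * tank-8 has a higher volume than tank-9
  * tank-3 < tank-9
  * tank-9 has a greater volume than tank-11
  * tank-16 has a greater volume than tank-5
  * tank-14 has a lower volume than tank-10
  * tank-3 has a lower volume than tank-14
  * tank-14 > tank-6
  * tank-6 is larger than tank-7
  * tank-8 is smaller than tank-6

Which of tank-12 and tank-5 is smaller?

tank-5 < tank-16 and tank-16 < tank-3 give tank-5 < tank-3.
Then tank-3 < tank-9 extends the chain to tank-9.
With tank-9 < tank-8: tank-5 < tank-16 < tank-3 < tank-9 < tank-8.
Then tank-8 < tank-6 extends the chain to tank-6.
With tank-6 < tank-14: tank-5 < tank-16 < tank-3 < tank-9 < tank-8 < tank-6 < tank-14.
Then tank-14 < tank-10 extends the chain to tank-10.
Then tank-10 < tank-12 extends the chain to tank-12.
So tank-5 < tank-12; tank-5 is the smaller of the two.

tank-5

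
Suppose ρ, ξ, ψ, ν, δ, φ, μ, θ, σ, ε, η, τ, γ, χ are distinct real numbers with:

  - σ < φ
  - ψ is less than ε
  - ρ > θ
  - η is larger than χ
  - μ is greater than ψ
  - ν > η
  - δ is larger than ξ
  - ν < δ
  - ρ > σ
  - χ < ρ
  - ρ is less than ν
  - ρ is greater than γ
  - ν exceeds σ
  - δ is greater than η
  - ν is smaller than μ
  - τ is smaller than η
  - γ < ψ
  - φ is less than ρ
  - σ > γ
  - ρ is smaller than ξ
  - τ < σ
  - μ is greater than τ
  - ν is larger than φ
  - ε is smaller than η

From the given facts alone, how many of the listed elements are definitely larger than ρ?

4

From ρ the given relations immediately reach ξ, ν.
From those, μ, δ — 4 in total.
No other element is forced above ρ by the given relations, so the count is 4.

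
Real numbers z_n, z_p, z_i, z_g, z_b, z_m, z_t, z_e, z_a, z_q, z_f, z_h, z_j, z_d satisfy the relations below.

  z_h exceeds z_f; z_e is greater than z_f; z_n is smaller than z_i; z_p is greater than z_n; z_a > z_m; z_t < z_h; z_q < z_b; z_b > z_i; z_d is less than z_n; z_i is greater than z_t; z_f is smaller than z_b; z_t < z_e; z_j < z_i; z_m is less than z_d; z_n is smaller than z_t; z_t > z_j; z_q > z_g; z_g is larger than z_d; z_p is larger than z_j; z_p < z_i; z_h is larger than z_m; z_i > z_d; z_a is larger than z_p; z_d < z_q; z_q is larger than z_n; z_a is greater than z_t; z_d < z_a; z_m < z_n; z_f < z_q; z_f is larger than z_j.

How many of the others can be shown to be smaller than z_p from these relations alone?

The elements the relations force below z_p are z_m, z_d, z_n, z_j — no chain reaches any other.
That is 4.

4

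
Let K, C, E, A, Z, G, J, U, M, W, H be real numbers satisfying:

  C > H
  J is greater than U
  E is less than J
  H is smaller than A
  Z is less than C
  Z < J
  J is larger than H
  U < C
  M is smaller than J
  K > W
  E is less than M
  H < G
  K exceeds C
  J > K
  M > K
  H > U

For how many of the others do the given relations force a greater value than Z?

Directly above Z: C, J.
One step further: K (3 so far).
One step further: M (4 so far).
Nothing else is reachable above Z; 4 in all.

4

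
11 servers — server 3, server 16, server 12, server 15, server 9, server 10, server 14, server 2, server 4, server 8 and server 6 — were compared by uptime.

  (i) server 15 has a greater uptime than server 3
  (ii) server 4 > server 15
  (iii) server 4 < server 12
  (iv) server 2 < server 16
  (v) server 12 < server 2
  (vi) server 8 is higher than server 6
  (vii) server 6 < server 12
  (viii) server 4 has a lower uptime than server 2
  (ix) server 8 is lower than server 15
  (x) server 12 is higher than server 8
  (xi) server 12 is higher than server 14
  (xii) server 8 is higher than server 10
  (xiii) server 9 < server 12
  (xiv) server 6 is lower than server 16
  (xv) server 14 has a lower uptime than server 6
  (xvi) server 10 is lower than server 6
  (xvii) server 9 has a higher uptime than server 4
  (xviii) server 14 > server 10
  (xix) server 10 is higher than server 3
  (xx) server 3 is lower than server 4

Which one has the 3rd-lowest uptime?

Piecing the relations together gives one ordering: server 3 < server 10 < server 14 < server 6 < server 8 < server 15 < server 4 < server 9 < server 12 < server 2 < server 16.
The 3rd smallest is server 14.

server 14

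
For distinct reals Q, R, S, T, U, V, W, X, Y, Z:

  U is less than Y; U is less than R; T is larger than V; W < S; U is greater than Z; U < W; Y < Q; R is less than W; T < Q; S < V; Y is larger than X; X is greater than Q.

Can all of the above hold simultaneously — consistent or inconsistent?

inconsistent

Chaining the given relations yields Q < X < Y, so Q < Y. But one relation states Y < Q. These cannot both hold.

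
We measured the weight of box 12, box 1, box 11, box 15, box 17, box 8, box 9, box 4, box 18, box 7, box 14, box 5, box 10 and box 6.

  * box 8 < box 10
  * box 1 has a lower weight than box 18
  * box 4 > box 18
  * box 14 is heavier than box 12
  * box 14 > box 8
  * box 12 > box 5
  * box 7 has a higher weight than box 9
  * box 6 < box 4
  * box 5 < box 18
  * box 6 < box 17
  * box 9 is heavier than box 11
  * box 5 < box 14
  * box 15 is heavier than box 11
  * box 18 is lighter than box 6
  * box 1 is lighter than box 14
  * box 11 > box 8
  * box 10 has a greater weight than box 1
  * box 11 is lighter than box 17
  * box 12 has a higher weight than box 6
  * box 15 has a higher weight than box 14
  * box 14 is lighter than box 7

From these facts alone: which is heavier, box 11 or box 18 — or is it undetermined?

undetermined

Following every chain through box 18: above box 18 we get box 6, box 4, box 12, box 14, box 15, box 17, box 7; below box 18 we get box 1, box 5.
box 11 is not reached, and no chain runs the other way from box 11 to box 18.
So the given relations leave the order of box 18 and box 11 undetermined.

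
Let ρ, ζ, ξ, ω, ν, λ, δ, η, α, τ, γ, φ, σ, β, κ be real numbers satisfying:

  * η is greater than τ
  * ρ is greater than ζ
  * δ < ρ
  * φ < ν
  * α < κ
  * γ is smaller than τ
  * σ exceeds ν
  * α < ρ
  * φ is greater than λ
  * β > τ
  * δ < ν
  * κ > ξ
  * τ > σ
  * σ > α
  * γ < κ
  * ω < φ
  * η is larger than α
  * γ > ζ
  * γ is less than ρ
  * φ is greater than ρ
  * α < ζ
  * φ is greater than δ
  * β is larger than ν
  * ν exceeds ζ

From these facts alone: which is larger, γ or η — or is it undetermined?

η

Chaining the given relations: γ < ρ < φ < ν < σ < τ < η.
So η is larger.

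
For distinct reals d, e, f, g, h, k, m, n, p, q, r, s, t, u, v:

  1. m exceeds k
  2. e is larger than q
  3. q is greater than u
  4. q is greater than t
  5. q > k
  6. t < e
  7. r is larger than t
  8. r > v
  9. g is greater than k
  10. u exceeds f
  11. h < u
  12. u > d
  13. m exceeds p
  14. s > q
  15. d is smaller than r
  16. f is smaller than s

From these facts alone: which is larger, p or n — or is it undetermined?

Following every chain through p: above p we get m.
n is not reached, and no chain runs the other way from n to p.
So the given relations leave the order of p and n undetermined.

undetermined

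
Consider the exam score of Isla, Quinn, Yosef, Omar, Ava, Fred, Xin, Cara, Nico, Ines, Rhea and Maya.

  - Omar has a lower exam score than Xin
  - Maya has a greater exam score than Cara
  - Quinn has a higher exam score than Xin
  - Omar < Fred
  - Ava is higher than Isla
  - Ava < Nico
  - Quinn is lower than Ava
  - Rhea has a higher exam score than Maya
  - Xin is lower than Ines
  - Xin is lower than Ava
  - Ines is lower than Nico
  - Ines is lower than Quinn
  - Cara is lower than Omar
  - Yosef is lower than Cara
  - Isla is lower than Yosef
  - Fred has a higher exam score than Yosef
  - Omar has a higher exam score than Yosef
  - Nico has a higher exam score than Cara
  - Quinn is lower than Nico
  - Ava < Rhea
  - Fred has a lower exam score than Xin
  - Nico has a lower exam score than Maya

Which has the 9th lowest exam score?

Piecing the relations together gives one ordering: Isla < Yosef < Cara < Omar < Fred < Xin < Ines < Quinn < Ava < Nico < Maya < Rhea.
The 9th smallest is Ava.

Ava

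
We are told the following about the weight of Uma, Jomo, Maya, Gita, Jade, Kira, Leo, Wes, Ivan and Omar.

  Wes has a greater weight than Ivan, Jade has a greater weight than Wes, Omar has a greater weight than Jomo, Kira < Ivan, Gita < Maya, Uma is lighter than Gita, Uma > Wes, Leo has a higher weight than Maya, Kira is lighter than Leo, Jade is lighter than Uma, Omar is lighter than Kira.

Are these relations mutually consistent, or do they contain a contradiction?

consistent

Every relation is compatible with Jomo < Omar < Kira < Ivan < Wes < Jade < Uma < Gita < Maya < Leo; the set is consistent.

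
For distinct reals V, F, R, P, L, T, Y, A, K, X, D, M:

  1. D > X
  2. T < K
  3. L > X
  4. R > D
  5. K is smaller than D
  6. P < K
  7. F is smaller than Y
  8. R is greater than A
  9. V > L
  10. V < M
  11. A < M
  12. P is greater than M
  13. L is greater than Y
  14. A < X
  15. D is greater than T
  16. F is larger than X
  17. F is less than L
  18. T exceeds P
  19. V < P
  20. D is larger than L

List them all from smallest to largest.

The consecutive links are each given: A < X; X < F; F < Y; Y < L; L < V; V < M; M < P; P < T; T < K; K < D; D < R.

A < X < F < Y < L < V < M < P < T < K < D < R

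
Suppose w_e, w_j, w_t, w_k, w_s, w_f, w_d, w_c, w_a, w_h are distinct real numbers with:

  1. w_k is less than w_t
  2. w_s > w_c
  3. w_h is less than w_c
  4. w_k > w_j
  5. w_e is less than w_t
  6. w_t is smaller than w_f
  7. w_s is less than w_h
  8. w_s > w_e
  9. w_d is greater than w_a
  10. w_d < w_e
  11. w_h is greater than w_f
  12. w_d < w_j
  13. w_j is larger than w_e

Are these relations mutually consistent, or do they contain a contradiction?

inconsistent

We have w_s < w_h stated directly, yet also w_h < w_c < w_s by chaining the others — so w_h < w_s. Contradiction.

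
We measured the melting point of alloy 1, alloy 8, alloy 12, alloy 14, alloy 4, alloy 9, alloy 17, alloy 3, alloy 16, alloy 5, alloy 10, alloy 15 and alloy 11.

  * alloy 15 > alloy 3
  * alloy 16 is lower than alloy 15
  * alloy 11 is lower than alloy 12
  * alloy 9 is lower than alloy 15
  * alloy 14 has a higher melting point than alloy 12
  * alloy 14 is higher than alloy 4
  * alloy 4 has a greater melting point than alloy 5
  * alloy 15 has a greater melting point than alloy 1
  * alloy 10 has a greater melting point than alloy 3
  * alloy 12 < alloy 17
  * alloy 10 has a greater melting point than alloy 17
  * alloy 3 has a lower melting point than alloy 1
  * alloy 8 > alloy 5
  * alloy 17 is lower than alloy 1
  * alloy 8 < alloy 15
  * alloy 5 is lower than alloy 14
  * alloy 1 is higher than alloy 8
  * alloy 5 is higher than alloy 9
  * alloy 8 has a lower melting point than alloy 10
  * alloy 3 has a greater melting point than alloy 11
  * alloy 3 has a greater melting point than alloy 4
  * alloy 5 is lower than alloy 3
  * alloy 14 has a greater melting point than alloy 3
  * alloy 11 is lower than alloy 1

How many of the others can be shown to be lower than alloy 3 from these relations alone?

From alloy 3 the given relations immediately reach alloy 11, alloy 5, alloy 4.
From those, alloy 9 — 4 in total.
Nothing else is reachable below alloy 3; 4 in all.

4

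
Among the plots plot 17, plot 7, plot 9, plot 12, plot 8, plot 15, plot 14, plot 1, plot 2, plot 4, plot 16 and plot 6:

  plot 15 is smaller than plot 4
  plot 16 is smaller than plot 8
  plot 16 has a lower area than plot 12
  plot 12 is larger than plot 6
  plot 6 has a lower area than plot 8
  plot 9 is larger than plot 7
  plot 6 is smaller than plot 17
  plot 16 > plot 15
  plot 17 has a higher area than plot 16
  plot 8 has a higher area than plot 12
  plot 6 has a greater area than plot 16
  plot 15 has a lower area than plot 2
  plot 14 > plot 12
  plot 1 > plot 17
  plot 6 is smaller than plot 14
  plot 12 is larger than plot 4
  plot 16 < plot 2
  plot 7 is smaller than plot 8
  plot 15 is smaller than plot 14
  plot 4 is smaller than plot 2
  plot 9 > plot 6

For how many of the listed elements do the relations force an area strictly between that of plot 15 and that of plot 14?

4

The relations place plot 15 below plot 14. An element lies strictly between them when it is forced above plot 15 and also forced below plot 14.
Above plot 15: {plot 16, plot 6, plot 4, plot 9, plot 12, plot 2, plot 17, plot 8, plot 1}. Below plot 14: {plot 16, plot 6, plot 4, plot 12}.
Intersection: {plot 16, plot 6, plot 4, plot 12} — 4.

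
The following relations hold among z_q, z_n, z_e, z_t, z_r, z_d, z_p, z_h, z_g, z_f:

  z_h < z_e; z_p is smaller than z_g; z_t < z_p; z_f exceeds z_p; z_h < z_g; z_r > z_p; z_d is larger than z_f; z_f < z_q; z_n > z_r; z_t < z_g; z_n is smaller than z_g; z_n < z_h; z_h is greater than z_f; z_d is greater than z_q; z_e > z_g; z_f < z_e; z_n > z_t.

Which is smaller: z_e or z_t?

z_t

The relevant relations are z_t < z_p; z_p < z_r; z_r < z_n; z_n < z_h; z_h < z_g; z_g < z_e.
Chaining these gives z_t < z_p < z_r < z_n < z_h < z_g < z_e.
So z_t < z_e; z_t is the smaller of the two.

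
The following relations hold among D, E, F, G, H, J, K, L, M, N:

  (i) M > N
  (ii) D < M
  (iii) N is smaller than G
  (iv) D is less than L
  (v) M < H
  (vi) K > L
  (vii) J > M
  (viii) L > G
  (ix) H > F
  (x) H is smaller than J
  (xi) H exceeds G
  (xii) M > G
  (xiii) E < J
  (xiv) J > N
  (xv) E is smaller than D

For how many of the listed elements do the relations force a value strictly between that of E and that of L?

Chaining upward from E reaches: D, M, H, K, J.
Chaining downward from L reaches: N, G, D.
Strictly between E and L are those in both lists: D — 1 element.

1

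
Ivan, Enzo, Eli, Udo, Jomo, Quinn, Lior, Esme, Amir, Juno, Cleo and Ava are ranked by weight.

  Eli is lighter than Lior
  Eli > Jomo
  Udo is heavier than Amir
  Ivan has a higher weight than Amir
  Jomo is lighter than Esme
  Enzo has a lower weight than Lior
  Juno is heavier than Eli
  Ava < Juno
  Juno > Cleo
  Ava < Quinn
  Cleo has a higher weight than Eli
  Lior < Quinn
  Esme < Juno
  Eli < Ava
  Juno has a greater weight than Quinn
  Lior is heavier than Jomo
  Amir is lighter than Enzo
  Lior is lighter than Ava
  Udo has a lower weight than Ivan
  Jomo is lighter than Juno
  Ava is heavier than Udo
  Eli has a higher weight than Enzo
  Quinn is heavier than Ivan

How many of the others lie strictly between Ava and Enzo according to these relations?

The relations place Enzo below Ava. An element lies strictly between them when it is forced above Enzo and also forced below Ava.
Above Enzo: {Eli, Lior, Quinn, Cleo, Juno}. Below Ava: {Amir, Jomo, Udo, Eli, Lior}.
Intersection: {Eli, Lior} — 2.

2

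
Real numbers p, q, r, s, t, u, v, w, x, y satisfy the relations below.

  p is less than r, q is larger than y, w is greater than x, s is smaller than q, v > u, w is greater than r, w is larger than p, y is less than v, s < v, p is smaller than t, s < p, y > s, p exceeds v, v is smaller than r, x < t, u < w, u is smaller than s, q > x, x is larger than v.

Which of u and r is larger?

r

u < s and s < y give u < y.
Then y < v extends the chain to v.
With v < p: u < s < y < v < p.
With p < r: u < s < y < v < p < r.
So u < r; r is the larger of the two.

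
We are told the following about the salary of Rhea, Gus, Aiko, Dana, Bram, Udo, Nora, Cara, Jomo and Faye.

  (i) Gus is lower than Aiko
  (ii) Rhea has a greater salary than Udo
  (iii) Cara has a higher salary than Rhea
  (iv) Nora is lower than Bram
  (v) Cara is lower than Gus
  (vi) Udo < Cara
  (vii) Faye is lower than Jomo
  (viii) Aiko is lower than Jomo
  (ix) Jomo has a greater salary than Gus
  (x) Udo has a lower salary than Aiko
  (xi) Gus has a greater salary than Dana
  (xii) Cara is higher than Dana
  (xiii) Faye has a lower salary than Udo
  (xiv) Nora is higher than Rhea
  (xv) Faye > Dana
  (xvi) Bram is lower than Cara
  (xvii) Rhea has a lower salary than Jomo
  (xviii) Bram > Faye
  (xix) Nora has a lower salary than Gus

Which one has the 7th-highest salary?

Chaining the given pairs: Dana < Faye < Udo < Rhea < Nora < Bram < Cara < Gus < Aiko < Jomo.
The 7th largest is Rhea.

Rhea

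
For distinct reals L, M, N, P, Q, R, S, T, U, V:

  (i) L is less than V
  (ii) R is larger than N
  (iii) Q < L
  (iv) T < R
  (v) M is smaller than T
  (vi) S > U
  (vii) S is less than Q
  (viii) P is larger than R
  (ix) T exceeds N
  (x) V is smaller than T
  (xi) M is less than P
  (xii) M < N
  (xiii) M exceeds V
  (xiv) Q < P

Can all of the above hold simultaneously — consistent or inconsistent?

consistent

The single ordering U < S < Q < L < V < M < N < T < R < P satisfies every listed relation, so no contradiction arises.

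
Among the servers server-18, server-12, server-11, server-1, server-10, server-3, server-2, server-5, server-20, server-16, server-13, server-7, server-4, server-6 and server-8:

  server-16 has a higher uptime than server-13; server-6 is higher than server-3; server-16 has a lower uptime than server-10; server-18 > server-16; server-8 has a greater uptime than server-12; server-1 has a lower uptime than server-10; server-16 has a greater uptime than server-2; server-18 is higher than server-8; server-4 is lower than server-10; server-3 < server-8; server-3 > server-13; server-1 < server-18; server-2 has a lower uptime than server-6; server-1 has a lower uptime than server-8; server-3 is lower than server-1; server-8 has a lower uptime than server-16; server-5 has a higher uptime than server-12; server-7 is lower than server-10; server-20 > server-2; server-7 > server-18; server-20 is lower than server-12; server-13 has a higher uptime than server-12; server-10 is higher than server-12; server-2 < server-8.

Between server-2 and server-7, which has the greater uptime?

server-2 < server-20 and server-20 < server-12 give server-2 < server-12.
Then server-12 < server-13 extends the chain to server-13.
Then server-13 < server-3 extends the chain to server-3.
Then server-3 < server-1 extends the chain to server-1.
With server-1 < server-8: server-2 < server-20 < server-12 < server-13 < server-3 < server-1 < server-8.
Then server-8 < server-16 extends the chain to server-16.
With server-16 < server-18: server-2 < server-20 < server-12 < server-13 < server-3 < server-1 < server-8 < server-16 < server-18.
With server-18 < server-7: server-2 < server-20 < server-12 < server-13 < server-3 < server-1 < server-8 < server-16 < server-18 < server-7.
So server-2 < server-7; server-7 is the higher of the two.

server-7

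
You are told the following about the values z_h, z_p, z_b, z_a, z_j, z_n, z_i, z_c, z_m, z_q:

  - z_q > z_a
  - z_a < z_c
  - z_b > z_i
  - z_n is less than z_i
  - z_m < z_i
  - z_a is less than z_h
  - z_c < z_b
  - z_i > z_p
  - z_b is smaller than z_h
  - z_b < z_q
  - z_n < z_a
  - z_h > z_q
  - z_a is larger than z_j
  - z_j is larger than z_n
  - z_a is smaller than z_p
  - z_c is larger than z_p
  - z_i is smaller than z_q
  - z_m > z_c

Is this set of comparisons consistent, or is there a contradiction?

consistent

The single ordering z_n < z_j < z_a < z_p < z_c < z_m < z_i < z_b < z_q < z_h satisfies every listed relation, so no contradiction arises.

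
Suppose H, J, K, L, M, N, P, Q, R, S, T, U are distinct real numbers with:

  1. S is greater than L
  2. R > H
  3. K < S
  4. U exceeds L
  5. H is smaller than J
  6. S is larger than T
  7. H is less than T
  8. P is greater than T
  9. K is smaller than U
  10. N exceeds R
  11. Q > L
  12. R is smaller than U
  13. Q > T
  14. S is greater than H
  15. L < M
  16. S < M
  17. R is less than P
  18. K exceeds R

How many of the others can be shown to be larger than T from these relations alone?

4

Directly above T: S, Q, P.
One step further: M (4 so far).
No other element is forced above T by the given relations, so the count is 4.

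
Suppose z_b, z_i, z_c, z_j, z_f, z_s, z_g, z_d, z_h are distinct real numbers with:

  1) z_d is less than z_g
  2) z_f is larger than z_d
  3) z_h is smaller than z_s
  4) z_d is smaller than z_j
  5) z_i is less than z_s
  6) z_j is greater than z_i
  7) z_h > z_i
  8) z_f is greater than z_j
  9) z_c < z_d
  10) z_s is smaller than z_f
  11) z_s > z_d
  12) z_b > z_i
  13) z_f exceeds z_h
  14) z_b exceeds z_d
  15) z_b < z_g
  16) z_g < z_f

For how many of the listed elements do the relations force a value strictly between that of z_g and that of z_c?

The relations place z_c below z_g. An element lies strictly between them when it is forced above z_c and also forced below z_g.
Above z_c: {z_d, z_b, z_j, z_s, z_f}. Below z_g: {z_i, z_d, z_b}.
Intersection: {z_d, z_b} — 2.

2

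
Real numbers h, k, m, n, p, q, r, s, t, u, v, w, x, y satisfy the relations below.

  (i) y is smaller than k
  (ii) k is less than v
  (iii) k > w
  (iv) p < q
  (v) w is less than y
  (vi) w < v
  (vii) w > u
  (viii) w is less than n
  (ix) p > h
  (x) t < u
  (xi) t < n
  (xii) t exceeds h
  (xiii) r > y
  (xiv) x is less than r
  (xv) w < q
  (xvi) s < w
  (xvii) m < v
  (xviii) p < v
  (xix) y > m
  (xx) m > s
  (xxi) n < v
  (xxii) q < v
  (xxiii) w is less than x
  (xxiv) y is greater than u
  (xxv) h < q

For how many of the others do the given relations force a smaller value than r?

Directly below r: y, x.
One step further: u, m, w (5 so far).
One step further: t, s (7 so far).
One step further: h (8 so far).
No other element is forced below r by the given relations, so the count is 8.

8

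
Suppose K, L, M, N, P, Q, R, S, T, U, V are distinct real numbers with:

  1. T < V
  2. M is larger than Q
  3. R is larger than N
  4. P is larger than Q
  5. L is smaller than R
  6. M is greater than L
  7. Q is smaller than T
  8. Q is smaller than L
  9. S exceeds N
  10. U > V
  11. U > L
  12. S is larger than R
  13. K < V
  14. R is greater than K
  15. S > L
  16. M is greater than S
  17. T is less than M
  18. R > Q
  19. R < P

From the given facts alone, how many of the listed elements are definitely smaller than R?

4

The elements the relations force below R are Q, K, L, N — no chain reaches any other.
That is 4.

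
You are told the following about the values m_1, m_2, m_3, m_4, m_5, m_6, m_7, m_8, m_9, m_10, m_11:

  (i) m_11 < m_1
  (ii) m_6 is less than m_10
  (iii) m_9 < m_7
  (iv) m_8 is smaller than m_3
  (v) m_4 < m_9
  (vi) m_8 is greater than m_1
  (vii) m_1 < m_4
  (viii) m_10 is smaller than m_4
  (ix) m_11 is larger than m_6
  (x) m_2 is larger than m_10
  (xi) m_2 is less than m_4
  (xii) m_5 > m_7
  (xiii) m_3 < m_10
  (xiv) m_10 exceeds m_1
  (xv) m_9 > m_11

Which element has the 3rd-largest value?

Piecing the relations together gives one ordering: m_6 < m_11 < m_1 < m_8 < m_3 < m_10 < m_2 < m_4 < m_9 < m_7 < m_5.
The 3rd largest is m_9.

m_9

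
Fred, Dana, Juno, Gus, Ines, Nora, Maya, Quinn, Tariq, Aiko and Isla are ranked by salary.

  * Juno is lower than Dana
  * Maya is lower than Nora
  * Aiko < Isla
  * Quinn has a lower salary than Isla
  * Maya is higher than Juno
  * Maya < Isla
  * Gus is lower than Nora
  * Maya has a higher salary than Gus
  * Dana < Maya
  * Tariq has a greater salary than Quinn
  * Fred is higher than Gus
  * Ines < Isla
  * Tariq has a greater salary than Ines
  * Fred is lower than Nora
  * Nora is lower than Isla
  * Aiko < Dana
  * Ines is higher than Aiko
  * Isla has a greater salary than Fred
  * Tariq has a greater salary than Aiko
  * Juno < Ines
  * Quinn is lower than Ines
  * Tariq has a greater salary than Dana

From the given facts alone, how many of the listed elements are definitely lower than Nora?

6

From Nora the given relations immediately reach Gus, Fred, Maya.
From those, Juno, Dana — 5 in total.
From those, Aiko — 6 in total.
Nothing else is reachable below Nora; 6 in all.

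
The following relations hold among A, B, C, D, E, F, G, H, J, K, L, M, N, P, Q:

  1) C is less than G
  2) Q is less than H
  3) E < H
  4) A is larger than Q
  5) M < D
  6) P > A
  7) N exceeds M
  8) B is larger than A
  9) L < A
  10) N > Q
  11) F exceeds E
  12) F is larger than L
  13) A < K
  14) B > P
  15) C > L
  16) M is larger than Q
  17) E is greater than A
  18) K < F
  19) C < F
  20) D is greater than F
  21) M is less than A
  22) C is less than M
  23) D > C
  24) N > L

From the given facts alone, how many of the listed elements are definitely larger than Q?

Directly above Q: M, A, N, H.
One step further: P, K, E, B, D (9 so far).
One step further: F (10 so far).
No other element is forced above Q by the given relations, so the count is 10.

10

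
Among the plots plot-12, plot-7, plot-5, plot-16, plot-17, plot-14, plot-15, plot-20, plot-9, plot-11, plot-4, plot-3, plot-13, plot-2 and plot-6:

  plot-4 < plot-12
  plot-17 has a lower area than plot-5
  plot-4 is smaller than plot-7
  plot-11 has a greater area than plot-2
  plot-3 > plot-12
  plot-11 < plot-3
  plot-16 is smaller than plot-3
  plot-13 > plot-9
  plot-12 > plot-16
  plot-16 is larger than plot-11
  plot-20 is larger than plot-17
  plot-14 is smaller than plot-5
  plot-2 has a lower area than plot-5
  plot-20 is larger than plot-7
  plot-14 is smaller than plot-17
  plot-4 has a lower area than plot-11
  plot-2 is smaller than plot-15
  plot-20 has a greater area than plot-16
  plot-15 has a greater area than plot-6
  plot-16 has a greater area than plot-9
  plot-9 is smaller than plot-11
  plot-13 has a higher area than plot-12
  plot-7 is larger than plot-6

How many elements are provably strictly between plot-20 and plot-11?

Chaining upward from plot-11 reaches: plot-16, plot-12, plot-13, plot-3.
Chaining downward from plot-20 reaches: plot-14, plot-4, plot-2, plot-9, plot-6, plot-7, plot-17, plot-16.
Strictly between plot-11 and plot-20 are those in both lists: plot-16 — 1 element.

1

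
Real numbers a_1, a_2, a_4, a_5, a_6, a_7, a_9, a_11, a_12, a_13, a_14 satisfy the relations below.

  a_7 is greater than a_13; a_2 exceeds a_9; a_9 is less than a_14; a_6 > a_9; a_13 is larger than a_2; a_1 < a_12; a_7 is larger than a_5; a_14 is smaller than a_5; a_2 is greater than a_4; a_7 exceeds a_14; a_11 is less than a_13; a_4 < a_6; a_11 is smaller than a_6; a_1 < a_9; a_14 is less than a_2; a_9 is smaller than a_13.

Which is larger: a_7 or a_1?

The relevant relations are a_1 < a_9; a_9 < a_14; a_14 < a_2; a_2 < a_13; a_13 < a_7.
Together: a_1 < a_9 < a_14 < a_2 < a_13 < a_7.
So a_1 < a_7; a_7 is the larger of the two.

a_7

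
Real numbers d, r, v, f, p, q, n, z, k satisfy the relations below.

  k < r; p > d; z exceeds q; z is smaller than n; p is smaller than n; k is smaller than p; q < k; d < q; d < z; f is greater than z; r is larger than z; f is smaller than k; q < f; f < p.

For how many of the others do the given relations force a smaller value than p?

The elements the relations force below p are d, q, z, f, k — no chain reaches any other.
That is 5.

5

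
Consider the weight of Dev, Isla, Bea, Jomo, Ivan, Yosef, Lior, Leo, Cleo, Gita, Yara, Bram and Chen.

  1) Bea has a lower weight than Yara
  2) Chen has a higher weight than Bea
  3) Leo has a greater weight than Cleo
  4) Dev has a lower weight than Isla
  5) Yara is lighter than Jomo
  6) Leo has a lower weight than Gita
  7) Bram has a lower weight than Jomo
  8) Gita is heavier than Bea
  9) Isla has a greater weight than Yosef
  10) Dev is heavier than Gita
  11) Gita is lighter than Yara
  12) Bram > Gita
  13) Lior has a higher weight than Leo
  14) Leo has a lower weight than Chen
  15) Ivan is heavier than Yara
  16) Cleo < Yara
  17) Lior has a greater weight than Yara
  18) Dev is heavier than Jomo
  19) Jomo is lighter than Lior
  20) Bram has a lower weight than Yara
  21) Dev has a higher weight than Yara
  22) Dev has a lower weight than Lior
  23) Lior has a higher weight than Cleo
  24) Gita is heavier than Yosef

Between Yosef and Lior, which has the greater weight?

Following the relations from Yosef: Yosef < Gita < Bram < Yara < Jomo < Dev < Lior.
So Yosef < Lior; Lior is the heavier of the two.

Lior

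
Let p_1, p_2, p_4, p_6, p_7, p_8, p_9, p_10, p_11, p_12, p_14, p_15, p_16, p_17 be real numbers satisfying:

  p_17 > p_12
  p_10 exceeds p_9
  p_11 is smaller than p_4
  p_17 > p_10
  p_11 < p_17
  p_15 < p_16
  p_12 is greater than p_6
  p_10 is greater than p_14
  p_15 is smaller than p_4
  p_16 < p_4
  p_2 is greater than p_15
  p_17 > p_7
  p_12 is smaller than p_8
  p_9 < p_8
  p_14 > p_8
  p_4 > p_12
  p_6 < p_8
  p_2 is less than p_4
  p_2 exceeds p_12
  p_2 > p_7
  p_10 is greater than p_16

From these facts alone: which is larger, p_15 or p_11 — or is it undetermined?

undetermined

Following every chain through p_15: above p_15 we get p_16, p_2, p_10, p_4, p_17.
p_11 is not reached, and no chain runs the other way from p_11 to p_15.
So the given relations leave the order of p_15 and p_11 undetermined.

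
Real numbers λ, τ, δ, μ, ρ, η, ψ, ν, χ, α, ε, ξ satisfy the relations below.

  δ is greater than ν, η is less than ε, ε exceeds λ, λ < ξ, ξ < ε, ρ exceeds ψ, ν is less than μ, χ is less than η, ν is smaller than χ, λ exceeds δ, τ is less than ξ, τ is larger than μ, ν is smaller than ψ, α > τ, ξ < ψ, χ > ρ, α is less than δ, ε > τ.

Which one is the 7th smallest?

Chaining the given pairs: ν < μ < τ < α < δ < λ < ξ < ψ < ρ < χ < η < ε.
Counting 7 from the smallest end gives ξ.

ξ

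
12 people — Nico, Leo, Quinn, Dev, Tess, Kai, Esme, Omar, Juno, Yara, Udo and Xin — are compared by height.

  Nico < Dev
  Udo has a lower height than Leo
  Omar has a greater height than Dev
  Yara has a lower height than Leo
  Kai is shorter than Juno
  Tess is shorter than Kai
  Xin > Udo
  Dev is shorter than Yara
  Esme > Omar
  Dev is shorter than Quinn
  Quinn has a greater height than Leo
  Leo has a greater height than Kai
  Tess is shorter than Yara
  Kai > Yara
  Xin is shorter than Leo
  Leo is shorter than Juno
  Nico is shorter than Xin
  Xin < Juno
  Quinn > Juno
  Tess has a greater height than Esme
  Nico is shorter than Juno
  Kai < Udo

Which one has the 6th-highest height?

The consecutive relations fix a unique order: Nico < Dev < Omar < Esme < Tess < Yara < Kai < Udo < Xin < Leo < Juno < Quinn.
Counting 6 from the largest end gives Kai.

Kai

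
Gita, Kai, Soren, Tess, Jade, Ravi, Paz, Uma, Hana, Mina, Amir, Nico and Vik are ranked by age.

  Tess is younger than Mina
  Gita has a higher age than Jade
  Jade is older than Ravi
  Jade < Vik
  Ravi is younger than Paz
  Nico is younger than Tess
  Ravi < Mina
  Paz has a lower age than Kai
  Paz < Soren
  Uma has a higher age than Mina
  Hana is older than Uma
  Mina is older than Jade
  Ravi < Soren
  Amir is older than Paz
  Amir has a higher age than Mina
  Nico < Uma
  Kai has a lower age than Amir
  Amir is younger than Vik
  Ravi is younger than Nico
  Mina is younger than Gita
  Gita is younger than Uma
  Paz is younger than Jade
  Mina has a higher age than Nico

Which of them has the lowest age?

Ravi

Chaining upward from Ravi: directly above it, Nico, Paz, Jade, Mina, Soren; then Tess, Kai, Gita, Uma, Amir, Vik; then Hana.
That covers every other element, and nothing is given below Ravi, so Ravi is the lowest age.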